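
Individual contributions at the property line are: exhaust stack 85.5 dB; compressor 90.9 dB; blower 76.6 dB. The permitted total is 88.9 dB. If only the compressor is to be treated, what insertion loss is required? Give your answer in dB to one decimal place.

5.2 dB

Fixed contribution from the other sources: Σ 10^(L/10) = 10^(85.5/10) + 10^(76.6/10) = 4.005e+08 (86.03 dB).
The limit corresponds to 10^(88.9/10) = 7.762e+08; subtracting the fixed part leaves 3.757e+08 for the compressor, i.e. 85.75 dB.
So the compressor must be reduced from 90.9 to 85.75 dB: IL = 5.15 dB.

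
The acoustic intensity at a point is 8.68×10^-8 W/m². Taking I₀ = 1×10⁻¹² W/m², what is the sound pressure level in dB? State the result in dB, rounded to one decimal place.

Dividing by I₀ shifts the exponent by 12: I/I₀ = 8.68×10^4.
L = 10·(0.9385 + 4) = 49.39 dB.

49.4 dB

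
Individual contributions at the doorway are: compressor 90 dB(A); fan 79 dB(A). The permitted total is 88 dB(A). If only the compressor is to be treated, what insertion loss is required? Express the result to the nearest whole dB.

3 dB

Fixed contribution from the other source: Σ 10^(L/10) = 10^(79/10) = 7.943e+07 (79.00 dB(A)).
To meet 88 dB(A) overall, the treated compressor may contribute at most 10^(88/10) − 7.943e+07 = 5.515e+08, i.e. 87.42 dB(A).
Required insertion loss = 90 − 87.42 = 2.58 dB.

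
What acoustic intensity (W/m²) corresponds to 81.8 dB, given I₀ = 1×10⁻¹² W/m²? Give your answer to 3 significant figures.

I/I₀ = 10^(81.8/10) = 1.514e+08, so I = 1.514e+08 × 10⁻¹² W/m².

0.000151 W/m²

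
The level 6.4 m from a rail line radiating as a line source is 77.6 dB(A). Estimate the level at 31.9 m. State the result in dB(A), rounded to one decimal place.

70.6 dB(A)

Line-source attenuation: ΔL = 10·log₁₀(r₂/r₁) = 10·log₁₀(31.9/6.4) = 6.976 dB.
L₂ = 77.6 − 10·log₁₀(31.9/6.4) = 77.6 − 6.976 = 70.62 dB(A).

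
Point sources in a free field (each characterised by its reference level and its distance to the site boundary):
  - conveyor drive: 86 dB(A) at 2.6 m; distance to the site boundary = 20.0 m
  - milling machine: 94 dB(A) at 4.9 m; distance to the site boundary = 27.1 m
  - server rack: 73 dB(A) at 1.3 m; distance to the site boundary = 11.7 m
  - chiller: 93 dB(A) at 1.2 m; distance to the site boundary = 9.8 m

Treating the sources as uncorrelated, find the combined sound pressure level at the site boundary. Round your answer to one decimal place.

80.8 dB(A)

First find each source's level at the receiver (point-source: −20·log₁₀(r/r_ref)), then combine on an intensity basis.
conveyor drive: 86 − 20·log₁₀(20.0/2.6) = 86 − 17.72 = 68.28 dB(A).
milling machine: 94 − 20·log₁₀(27.1/4.9) = 94 − 14.86 = 79.14 dB(A).
server rack: 73 − 20·log₁₀(11.7/1.3) = 73 − 19.08 = 53.92 dB(A).
chiller: 93 − 20·log₁₀(9.8/1.2) = 93 − 18.24 = 74.76 dB(A).
Σ 10^(L/10) = 1.190e+08 → L_total = 10·log₁₀(1.190e+08) = 80.76 dB(A).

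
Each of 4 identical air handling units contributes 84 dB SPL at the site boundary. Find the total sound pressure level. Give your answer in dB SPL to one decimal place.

90.0 dB SPL

L_total = L₁ + 10·log₁₀ N for N identical incoherent sources.
L_total = 84 + 10·log₁₀(4) = 84 + 6.021 = 90.02 dB SPL.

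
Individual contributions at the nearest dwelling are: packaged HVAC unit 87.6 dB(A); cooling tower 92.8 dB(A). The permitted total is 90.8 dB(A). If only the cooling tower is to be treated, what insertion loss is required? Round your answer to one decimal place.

The untreated sources together contribute 10^(87.6/10) = 5.754e+08, i.e. 87.60 dB(A).
To meet 90.8 dB(A) overall, the treated cooling tower may contribute at most 10^(90.8/10) − 5.754e+08 = 6.268e+08, i.e. 87.97 dB(A).
Required insertion loss = 92.8 − 87.97 = 4.83 dB.

4.8 dB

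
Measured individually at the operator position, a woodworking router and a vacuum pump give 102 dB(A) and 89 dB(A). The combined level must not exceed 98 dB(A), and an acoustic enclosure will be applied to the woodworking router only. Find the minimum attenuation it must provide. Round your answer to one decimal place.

4.6 dB

Fixed contribution from the other source: Σ 10^(L/10) = 10^(89/10) = 7.943e+08 (89.00 dB(A)).
To meet 98 dB(A) overall, the treated woodworking router may contribute at most 10^(98/10) − 7.943e+08 = 5.515e+09, i.e. 97.42 dB(A).
So the woodworking router must be reduced from 102 to 97.42 dB(A): IL = 4.58 dB.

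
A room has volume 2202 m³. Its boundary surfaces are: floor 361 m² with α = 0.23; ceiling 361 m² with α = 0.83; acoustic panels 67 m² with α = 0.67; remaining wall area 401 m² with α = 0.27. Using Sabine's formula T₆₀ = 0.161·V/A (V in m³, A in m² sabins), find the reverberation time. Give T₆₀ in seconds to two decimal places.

0.66 s

A = Σ Sᵢαᵢ = 361·0.23 + 361·0.83 + 67·0.67 + 401·0.27 = 535.82 m².
T₆₀ = 0.161 × 2202 / 535.82 = 0.662 s.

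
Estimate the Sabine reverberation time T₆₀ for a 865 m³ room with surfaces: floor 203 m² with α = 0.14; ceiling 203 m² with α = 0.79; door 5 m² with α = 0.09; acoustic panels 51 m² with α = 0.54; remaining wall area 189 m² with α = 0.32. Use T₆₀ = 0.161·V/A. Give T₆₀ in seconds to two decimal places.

0.50 s

A = Σ Sᵢαᵢ = 203·0.14 + 203·0.79 + 5·0.09 + 51·0.54 + 189·0.32 = 277.26 m².
T₆₀ = 0.161·V/A = 0.161·865/277.26 = 0.502 s.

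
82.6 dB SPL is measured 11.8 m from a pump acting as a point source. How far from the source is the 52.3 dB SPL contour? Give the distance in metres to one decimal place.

386.3 m

The 30.3 dB drop corresponds to a distance ratio of 10^(30.3/20) for a point source.
r₂ = 11.8·10^((82.6−52.3)/20) = 11.8·10^(30.3/20) = 386.26 m.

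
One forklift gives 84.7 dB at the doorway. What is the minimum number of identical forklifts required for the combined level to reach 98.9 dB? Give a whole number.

N identical sources give L₁ + 10·log₁₀ N, so require 10·log₁₀ N ≥ 98.9 − 84.7 = 14.2 dB.
N ≥ 10^(14.2/10) = 26.303, so N = 27.

27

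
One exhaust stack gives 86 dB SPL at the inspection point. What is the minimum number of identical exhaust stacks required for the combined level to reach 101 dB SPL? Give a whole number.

32

Need L₁ + 10·log₁₀ N ≥ 101, i.e. log₁₀ N ≥ 1.50.
N ≥ 10^(15.0/10) = 31.623, so N = 32.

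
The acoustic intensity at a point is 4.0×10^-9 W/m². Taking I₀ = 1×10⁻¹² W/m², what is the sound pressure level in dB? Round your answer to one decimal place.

36.0 dB

L = 10·log₁₀(I/I₀) = 10·log₁₀(4.0×10^-9/10⁻¹²) = 10·log₁₀(4.0×10^3).
L = 10·(0.6021 + 3) = 36.02 dB.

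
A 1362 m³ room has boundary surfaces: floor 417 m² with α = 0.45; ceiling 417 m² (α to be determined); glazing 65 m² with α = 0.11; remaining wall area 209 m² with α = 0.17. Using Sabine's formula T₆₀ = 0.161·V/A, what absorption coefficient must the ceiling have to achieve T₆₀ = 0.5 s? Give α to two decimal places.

0.50

A = 0.161·V/T₆₀ = 0.161·1362/0.5 = 438.56 m² sabins.
Absorption from the other surfaces = 417·0.45 + 65·0.11 + 209·0.17 = 230.33 m², so the ceiling must supply 208.23 m² over 417 m².
α = 208.23/417 = 0.499.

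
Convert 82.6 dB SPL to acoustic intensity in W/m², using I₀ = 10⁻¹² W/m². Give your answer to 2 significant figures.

I = I₀·10^(L/10) = 10⁻¹² × 10^(82.6/10) = 10^(-3.740).

0.00018 W/m²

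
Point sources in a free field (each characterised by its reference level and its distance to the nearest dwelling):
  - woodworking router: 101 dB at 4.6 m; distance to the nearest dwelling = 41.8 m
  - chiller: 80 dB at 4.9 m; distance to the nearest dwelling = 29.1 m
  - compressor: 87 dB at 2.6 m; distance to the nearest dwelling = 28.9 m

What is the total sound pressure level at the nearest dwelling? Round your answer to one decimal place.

Apply inverse-square spreading to bring every level to the receiver, then sum 10^(L/10).
woodworking router: 101 − 20·log₁₀(41.8/4.6) = 101 − 19.17 = 81.83 dB.
chiller: 80 − 20·log₁₀(29.1/4.9) = 80 − 15.47 = 64.53 dB.
compressor: 87 − 20·log₁₀(28.9/2.6) = 87 − 20.92 = 66.08 dB.
Σ 10^(L/10) = 1.594e+08 → L_total = 10·log₁₀(1.594e+08) = 82.02 dB.

82.0 dB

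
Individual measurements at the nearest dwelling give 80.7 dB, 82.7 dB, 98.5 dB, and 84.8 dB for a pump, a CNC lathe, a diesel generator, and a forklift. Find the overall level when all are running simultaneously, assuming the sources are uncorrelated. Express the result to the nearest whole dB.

For uncorrelated sources the intensities add, so convert each level to linear form, sum, and take 10·log₁₀ of the total.
Σ 10^(L/10) = 10^(80.7/10) + 10^(82.7/10) + 10^(98.5/10) + 10^(84.8/10) = 7.685e+09.
L_total = 10·log₁₀(7.685e+09) = 98.86 dB.

99 dB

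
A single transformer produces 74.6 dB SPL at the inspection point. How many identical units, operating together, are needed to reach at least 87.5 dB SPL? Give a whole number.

The shortfall is 87.5 − 74.6 = 12.9 dB, and N units add 10·log₁₀ N, so need 10·log₁₀ N ≥ 12.9.
N ≥ 10^(12.9/10) = 19.498, so N = 20.

20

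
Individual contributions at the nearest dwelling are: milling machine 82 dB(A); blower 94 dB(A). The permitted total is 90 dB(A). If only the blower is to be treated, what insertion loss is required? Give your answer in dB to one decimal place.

Fixed contribution from the other source: Σ 10^(L/10) = 10^(82/10) = 1.585e+08 (82.00 dB(A)).
The limit corresponds to 10^(90/10) = 1.000e+09; subtracting the fixed part leaves 8.415e+08 for the blower, i.e. 89.25 dB(A).
Required insertion loss = 94 − 89.25 = 4.75 dB.

4.7 dB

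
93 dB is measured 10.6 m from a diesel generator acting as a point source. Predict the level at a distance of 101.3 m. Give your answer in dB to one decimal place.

73.4 dB

Point-source attenuation: ΔL = 20·log₁₀(r₂/r₁) = 20·log₁₀(101.3/10.6) = 19.606 dB.
L₂ = 93 − 20·log₁₀(101.3/10.6) = 93 − 19.606 = 73.39 dB.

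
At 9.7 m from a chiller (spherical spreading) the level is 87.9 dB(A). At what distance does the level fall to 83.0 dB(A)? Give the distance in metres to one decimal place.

17.1 m

For a point source L₁ − L₂ = 20·log₁₀(r₂/r₁), so r₂ = r₁·10^((L₁−L₂)/20).
r₂ = 9.7·10^((87.9−83.0)/20) = 9.7·10^(4.9/20) = 17.05 m.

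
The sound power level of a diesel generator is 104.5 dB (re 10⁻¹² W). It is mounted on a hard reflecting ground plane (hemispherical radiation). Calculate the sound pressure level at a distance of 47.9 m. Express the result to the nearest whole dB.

63 dB

The power spreads over a hemisphere of area 2π·r², so L_p = L_w − 10·log₁₀(2π·r²).
2π·r² = 1.442e+04 m², 10·log₁₀ of that is 41.589 dB.
L_p = 104.5 − 41.589 = 62.91 dB.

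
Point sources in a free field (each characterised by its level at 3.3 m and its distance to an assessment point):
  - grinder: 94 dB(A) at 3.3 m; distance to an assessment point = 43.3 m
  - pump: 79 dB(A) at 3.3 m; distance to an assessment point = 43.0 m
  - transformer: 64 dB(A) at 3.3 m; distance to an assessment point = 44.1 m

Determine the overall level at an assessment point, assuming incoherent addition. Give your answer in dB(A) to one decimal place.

71.8 dB(A)

Propagate each source to the receiver with L = L_ref − 20·log₁₀(r/r_ref), then add intensities.
grinder: 94 − 20·log₁₀(43.3/3.3) = 94 − 22.36 = 71.64 dB(A).
pump: 79 − 20·log₁₀(43.0/3.3) = 79 − 22.30 = 56.70 dB(A).
transformer: 64 − 20·log₁₀(44.1/3.3) = 64 − 22.52 = 41.48 dB(A).
Σ 10^(L/10) = 1.507e+07 → L_total = 10·log₁₀(1.507e+07) = 71.78 dB(A).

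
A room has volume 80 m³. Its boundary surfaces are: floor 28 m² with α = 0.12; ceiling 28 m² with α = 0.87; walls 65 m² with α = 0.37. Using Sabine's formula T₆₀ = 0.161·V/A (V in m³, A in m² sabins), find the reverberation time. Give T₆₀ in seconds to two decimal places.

Total absorption A = 28·0.12 + 28·0.87 + 65·0.37 = 51.77 m² sabins.
T₆₀ = 0.161·V/A = 0.161·80/51.77 = 0.249 s.

0.25 s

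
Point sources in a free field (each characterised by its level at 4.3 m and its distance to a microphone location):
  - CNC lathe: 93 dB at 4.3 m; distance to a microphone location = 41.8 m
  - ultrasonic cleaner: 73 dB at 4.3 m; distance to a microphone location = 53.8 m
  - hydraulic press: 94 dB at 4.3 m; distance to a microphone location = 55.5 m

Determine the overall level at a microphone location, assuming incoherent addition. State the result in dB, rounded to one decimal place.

Propagate each source to the receiver with L = L_ref − 20·log₁₀(r/r_ref), then add intensities.
CNC lathe: 93 − 20·log₁₀(41.8/4.3) = 93 − 19.75 = 73.25 dB.
ultrasonic cleaner: 73 − 20·log₁₀(53.8/4.3) = 73 − 21.95 = 51.05 dB.
hydraulic press: 94 − 20·log₁₀(55.5/4.3) = 94 − 22.22 = 71.78 dB.
Σ 10^(L/10) = 3.632e+07 → L_total = 10·log₁₀(3.632e+07) = 75.60 dB.

75.6 dB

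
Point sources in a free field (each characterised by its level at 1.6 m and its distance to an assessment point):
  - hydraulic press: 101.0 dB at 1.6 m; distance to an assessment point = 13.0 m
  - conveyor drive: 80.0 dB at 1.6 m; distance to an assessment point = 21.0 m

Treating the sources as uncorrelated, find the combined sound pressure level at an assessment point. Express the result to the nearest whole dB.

Propagate each source to the receiver with L = L_ref − 20·log₁₀(r/r_ref), then add intensities.
hydraulic press: 101.0 − 20·log₁₀(13.0/1.6) = 101.0 − 18.20 = 82.80 dB.
conveyor drive: 80.0 − 20·log₁₀(21.0/1.6) = 80.0 − 22.36 = 57.64 dB.
Σ 10^(L/10) = 1.913e+08 → L_total = 10·log₁₀(1.913e+08) = 82.82 dB.

83 dB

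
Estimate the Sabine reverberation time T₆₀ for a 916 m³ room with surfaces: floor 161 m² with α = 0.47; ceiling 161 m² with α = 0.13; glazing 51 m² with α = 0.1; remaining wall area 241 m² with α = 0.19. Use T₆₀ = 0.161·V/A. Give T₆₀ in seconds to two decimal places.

1.00 s

A = Σ Sᵢαᵢ = 161·0.47 + 161·0.13 + 51·0.1 + 241·0.19 = 147.49 m².
T₆₀ = 0.161·V/A = 0.161·916/147.49 = 1.000 s.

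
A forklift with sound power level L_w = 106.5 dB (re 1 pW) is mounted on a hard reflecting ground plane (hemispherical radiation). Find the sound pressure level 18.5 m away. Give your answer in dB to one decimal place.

Free-field hemispherical radiation: L_p = L_w − 10·log₁₀(2π·r²), r = 18.5 m.
2π·r² = 2150 m², 10·log₁₀ of that is 33.325 dB.
L_p = 106.5 − 33.325 = 73.17 dB.

73.2 dB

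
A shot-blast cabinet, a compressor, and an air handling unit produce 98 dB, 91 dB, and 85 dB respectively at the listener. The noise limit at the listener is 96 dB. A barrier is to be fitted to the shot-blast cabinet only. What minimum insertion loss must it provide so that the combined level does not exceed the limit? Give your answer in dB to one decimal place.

4.2 dB

Fixed contribution from the other sources: Σ 10^(L/10) = 10^(91/10) + 10^(85/10) = 1.575e+09 (91.97 dB).
To meet 96 dB overall, the treated shot-blast cabinet may contribute at most 10^(96/10) − 1.575e+09 = 2.406e+09, i.e. 93.81 dB.
Required insertion loss = 98 − 93.81 = 4.19 dB.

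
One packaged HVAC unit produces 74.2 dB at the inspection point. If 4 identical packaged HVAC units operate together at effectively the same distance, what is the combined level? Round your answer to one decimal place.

N identical incoherent sources raise the level by 10·log₁₀ N.
L_total = 74.2 + 10·log₁₀(4) = 74.2 + 6.021 = 80.22 dB.

80.2 dB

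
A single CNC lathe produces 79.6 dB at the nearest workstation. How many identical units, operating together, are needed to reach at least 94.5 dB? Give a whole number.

31

Need L₁ + 10·log₁₀ N ≥ 94.5, i.e. log₁₀ N ≥ 1.49.
N ≥ 10^(14.9/10) = 30.903, so N = 31.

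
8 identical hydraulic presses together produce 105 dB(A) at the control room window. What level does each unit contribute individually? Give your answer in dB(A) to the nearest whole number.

96 dB(A)

Dividing the total intensity by 8 lowers the level by 10·log₁₀ 8 = 9.031 dB: L₁ = 105 − 9.031.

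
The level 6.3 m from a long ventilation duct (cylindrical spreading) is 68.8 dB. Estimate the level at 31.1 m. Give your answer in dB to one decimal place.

For a line source, L₂ = L₁ − 10·log₁₀(r₂/r₁).
L₂ = 68.8 − 10·log₁₀(31.1/6.3) = 68.8 − 6.934 = 61.87 dB.

61.9 dB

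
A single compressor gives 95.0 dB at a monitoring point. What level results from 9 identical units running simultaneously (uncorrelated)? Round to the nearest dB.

L_total = L₁ + 10·log₁₀ N for N identical incoherent sources.
L_total = 95.0 + 10·log₁₀(9) = 95.0 + 9.542 = 104.54 dB.

105 dB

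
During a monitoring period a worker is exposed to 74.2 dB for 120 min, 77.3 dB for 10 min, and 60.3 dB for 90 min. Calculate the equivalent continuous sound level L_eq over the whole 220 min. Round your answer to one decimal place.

The energy average is taken in the linear domain: L_eq = 10·log₁₀[(Σ tᵢ·10^(Lᵢ/10))/T], T = 220 min.
Σ tᵢ·10^(Lᵢ/10) = 120·10^(74.2/10) + 10·10^(77.3/10) + 90·10^(60.3/10) = 3.790e+09.
L_eq = 10·log₁₀(3.790e+09/220) = 72.36 dB.

72.4 dB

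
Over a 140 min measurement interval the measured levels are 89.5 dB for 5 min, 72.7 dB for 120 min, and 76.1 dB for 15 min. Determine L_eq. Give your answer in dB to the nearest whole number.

77 dB

L_eq = 10·log₁₀[(1/T)·Σ tᵢ·10^(Lᵢ/10)] with T = 140 min.
Σ tᵢ·10^(Lᵢ/10) = 5·10^(89.5/10) + 120·10^(72.7/10) + 15·10^(76.1/10) = 7.302e+09.
L_eq = 10·log₁₀(7.302e+09/140) = 77.17 dB.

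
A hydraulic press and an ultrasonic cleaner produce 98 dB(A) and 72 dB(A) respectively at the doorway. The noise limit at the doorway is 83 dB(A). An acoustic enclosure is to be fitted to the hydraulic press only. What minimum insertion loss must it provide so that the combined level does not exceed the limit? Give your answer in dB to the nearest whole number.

Everything except the hydraulic press sums to 10^(72/10) = 1.585e+07 in linear terms, 72.00 dB(A).
The limit corresponds to 10^(83/10) = 1.995e+08; subtracting the fixed part leaves 1.837e+08 for the hydraulic press, i.e. 82.64 dB(A).
Required insertion loss = 98 − 82.64 = 15.36 dB.

15 dB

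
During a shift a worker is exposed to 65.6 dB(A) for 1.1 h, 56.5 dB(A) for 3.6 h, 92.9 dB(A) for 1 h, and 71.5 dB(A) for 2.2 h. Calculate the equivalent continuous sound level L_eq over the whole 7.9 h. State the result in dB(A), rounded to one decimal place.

84.0 dB(A)

L_eq = 10·log₁₀[(1/T)·Σ tᵢ·10^(Lᵢ/10)] with T = 7.9 h.
Σ tᵢ·10^(Lᵢ/10) = 1.1·10^(65.6/10) + 3.6·10^(56.5/10) + 1·10^(92.9/10) + 2.2·10^(71.5/10) = 1.987e+09.
L_eq = 10·log₁₀(1.987e+09/7.9) = 84.00 dB(A).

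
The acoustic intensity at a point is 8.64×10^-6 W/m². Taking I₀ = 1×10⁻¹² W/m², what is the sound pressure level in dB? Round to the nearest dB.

69 dB

Dividing by I₀ shifts the exponent by 12: I/I₀ = 8.64×10^6.
L = 10·(0.9365 + 6) = 69.37 dB.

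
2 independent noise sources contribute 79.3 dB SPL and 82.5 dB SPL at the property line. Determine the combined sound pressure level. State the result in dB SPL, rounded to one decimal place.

Incoherent sources combine by intensity addition: L_total = 10·log₁₀(Σ 10^(L_i/10)).
Σ 10^(L/10) = 10^(79.3/10) + 10^(82.5/10) = 2.629e+08.
L_total = 10·log₁₀(2.629e+08) = 84.20 dB SPL.

84.2 dB SPL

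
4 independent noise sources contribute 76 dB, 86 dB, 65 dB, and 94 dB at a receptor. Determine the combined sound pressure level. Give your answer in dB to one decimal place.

94.7 dB

For uncorrelated sources the intensities add, so convert each level to linear form, sum, and take 10·log₁₀ of the total.
Σ 10^(L/10) = 10^(76/10) + 10^(86/10) + 10^(65/10) + 10^(94/10) = 2.953e+09.
L_total = 10·log₁₀(2.953e+09) = 94.70 dB.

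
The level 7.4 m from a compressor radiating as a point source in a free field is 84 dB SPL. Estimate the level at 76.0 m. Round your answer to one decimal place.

For a point source, L₂ = L₁ − 20·log₁₀(r₂/r₁).
L₂ = 84 − 20·log₁₀(76.0/7.4) = 84 − 20.232 = 63.77 dB SPL.

63.8 dB SPL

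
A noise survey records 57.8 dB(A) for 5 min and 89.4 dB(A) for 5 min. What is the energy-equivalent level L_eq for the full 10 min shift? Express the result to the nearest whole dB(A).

The energy average is taken in the linear domain: L_eq = 10·log₁₀[(Σ tᵢ·10^(Lᵢ/10))/T], T = 10 min.
Σ tᵢ·10^(Lᵢ/10) = 5·10^(57.8/10) + 5·10^(89.4/10) = 4.358e+09.
L_eq = 10·log₁₀(4.358e+09/10) = 86.39 dB(A).

86 dB(A)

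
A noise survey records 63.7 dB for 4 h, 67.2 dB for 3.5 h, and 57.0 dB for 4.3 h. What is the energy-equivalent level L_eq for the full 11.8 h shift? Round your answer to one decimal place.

L_eq = 10·log₁₀[(1/T)·Σ tᵢ·10^(Lᵢ/10)] with T = 11.8 h.
Σ tᵢ·10^(Lᵢ/10) = 4·10^(63.7/10) + 3.5·10^(67.2/10) + 4.3·10^(57.0/10) = 2.990e+07.
L_eq = 10·log₁₀(2.990e+07/11.8) = 64.04 dB.

64.0 dB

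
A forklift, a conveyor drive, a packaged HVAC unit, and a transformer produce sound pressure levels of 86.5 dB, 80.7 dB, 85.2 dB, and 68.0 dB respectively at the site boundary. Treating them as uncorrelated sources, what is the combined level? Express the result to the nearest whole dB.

90 dB

For uncorrelated sources the intensities add, so convert each level to linear form, sum, and take 10·log₁₀ of the total.
Σ 10^(L/10) = 10^(86.5/10) + 10^(80.7/10) + 10^(85.2/10) + 10^(68.0/10) = 9.016e+08.
L_total = 10·log₁₀(9.016e+08) = 89.55 dB.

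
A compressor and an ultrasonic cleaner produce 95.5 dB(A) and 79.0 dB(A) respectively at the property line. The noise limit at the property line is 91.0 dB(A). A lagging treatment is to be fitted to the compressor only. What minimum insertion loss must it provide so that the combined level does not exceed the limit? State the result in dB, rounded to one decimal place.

Everything except the compressor sums to 10^(79.0/10) = 7.943e+07 in linear terms, 79.00 dB(A).
The limit corresponds to 10^(91.0/10) = 1.259e+09; subtracting the fixed part leaves 1.179e+09 for the compressor, i.e. 90.72 dB(A).
So the compressor must be reduced from 95.5 to 90.72 dB(A): IL = 4.78 dB.

4.8 dB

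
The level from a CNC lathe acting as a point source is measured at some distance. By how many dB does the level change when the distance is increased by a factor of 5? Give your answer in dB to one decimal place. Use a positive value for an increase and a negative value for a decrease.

-14.0 dB

With spherical spreading the level changes by −20·log₁₀(r₂/r₁).
ΔL = −20·log₁₀(5) = -13.98 dB.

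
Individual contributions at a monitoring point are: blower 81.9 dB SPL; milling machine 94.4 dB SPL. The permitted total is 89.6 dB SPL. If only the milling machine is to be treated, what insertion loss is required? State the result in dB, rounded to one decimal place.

5.6 dB

Fixed contribution from the other source: Σ 10^(L/10) = 10^(81.9/10) = 1.549e+08 (81.90 dB SPL).
The limit corresponds to 10^(89.6/10) = 9.120e+08; subtracting the fixed part leaves 7.571e+08 for the milling machine, i.e. 88.79 dB SPL.
So the milling machine must be reduced from 94.4 to 88.79 dB SPL: IL = 5.61 dB.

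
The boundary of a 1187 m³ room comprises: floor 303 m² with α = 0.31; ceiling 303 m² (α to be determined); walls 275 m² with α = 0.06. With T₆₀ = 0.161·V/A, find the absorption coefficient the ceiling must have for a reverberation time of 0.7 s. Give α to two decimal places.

A = 0.161·V/T₆₀ = 0.161·1187/0.7 = 273.01 m² sabins.
Absorption from the other surfaces = 303·0.31 + 275·0.06 = 110.43 m², so the ceiling must supply 162.58 m² over 303 m².
α = 162.58/303 = 0.537.

0.54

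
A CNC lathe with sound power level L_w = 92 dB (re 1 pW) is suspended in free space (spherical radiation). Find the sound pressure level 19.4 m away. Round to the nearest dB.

55 dB

The power spreads over a sphere of area 4π·r², so L_p = L_w − 10·log₁₀(4π·r²).
4π·r² = 4729 m², 10·log₁₀ of that is 36.748 dB.
L_p = 92 − 36.748 = 55.25 dB.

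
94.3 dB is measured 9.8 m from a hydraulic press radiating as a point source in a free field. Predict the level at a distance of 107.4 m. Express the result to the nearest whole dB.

74 dB

For a point source, L₂ = L₁ − 20·log₁₀(r₂/r₁).
L₂ = 94.3 − 20·log₁₀(107.4/9.8) = 94.3 − 20.796 = 73.50 dB.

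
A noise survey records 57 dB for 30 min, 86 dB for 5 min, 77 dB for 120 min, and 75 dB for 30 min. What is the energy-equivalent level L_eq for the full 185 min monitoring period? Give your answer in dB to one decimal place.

76.9 dB

Weight each interval's intensity by its duration and average over T = 185 min:
Σ tᵢ·10^(Lᵢ/10) = 30·10^(57/10) + 5·10^(86/10) + 120·10^(77/10) + 30·10^(75/10) = 8.969e+09.
L_eq = 10·log₁₀(8.969e+09/185) = 76.86 dB.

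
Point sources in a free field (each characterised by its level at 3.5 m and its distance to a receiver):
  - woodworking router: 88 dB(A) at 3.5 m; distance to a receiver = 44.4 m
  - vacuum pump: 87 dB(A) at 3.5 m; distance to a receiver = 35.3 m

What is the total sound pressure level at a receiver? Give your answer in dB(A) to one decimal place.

Propagate each source to the receiver with L = L_ref − 20·log₁₀(r/r_ref), then add intensities.
woodworking router: 88 − 20·log₁₀(44.4/3.5) = 88 − 22.07 = 65.93 dB(A).
vacuum pump: 87 − 20·log₁₀(35.3/3.5) = 87 − 20.07 = 66.93 dB(A).
Σ 10^(L/10) = 8.848e+06 → L_total = 10·log₁₀(8.848e+06) = 69.47 dB(A).

69.5 dB(A)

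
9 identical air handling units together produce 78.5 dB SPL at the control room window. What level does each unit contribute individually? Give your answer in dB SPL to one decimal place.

For N identical incoherent sources L_total = L₁ + 10·log₁₀ N, so L₁ = 78.5 − 10·log₁₀(9) = 78.5 − 9.542.

69.0 dB SPL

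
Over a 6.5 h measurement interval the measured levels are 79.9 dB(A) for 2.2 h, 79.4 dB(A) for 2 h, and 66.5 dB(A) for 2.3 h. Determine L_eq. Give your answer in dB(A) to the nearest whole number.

The energy average is taken in the linear domain: L_eq = 10·log₁₀[(Σ tᵢ·10^(Lᵢ/10))/T], T = 6.5 h.
Σ tᵢ·10^(Lᵢ/10) = 2.2·10^(79.9/10) + 2·10^(79.4/10) + 2.3·10^(66.5/10) = 3.995e+08.
L_eq = 10·log₁₀(3.995e+08/6.5) = 77.89 dB(A).

78 dB(A)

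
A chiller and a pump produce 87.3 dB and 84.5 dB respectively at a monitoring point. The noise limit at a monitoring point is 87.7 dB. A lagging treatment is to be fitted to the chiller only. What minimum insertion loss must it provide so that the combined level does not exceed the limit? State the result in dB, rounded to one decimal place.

Fixed contribution from the other source: Σ 10^(L/10) = 10^(84.5/10) = 2.818e+08 (84.50 dB).
The limit corresponds to 10^(87.7/10) = 5.888e+08; subtracting the fixed part leaves 3.070e+08 for the chiller, i.e. 84.87 dB.
Required insertion loss = 87.3 − 84.87 = 2.43 dB.

2.4 dB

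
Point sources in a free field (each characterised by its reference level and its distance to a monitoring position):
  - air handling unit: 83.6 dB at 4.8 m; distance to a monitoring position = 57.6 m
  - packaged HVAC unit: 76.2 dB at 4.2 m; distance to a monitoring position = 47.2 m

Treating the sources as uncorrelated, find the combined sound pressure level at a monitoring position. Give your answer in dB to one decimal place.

Propagate each source to the receiver with L = L_ref − 20·log₁₀(r/r_ref), then add intensities.
air handling unit: 83.6 − 20·log₁₀(57.6/4.8) = 83.6 − 21.58 = 62.02 dB.
packaged HVAC unit: 76.2 − 20·log₁₀(47.2/4.2) = 76.2 − 21.01 = 55.19 dB.
Σ 10^(L/10) = 1.921e+06 → L_total = 10·log₁₀(1.921e+06) = 62.84 dB.

62.8 dB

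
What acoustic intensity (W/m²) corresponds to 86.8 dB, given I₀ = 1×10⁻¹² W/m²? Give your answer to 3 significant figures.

L = 10·log₁₀(I/I₀) ⇒ I = I₀·10^(L/10) = 10⁻¹² × 10^8.68.

0.000479 W/m²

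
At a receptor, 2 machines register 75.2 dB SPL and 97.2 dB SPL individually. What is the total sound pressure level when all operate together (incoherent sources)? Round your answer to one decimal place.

Incoherent sources combine by intensity addition: L_total = 10·log₁₀(Σ 10^(L_i/10)).
Σ 10^(L/10) = 10^(75.2/10) + 10^(97.2/10) = 5.281e+09.
L_total = 10·log₁₀(5.281e+09) = 97.23 dB SPL.

97.2 dB SPL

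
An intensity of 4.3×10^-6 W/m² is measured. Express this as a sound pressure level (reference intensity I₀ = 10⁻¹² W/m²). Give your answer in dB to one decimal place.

L = 10·log₁₀(I/I₀) = 10·log₁₀(4.3×10^-6/10⁻¹²) = 10·log₁₀(4.3×10^6).
L = 10·(0.6335 + 6) = 66.33 dB.

66.3 dB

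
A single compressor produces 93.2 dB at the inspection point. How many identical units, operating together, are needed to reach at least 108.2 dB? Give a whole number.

32

N identical sources give L₁ + 10·log₁₀ N, so require 10·log₁₀ N ≥ 108.2 − 93.2 = 15.0 dB.
N ≥ 10^(15.0/10) = 31.623, so N = 32.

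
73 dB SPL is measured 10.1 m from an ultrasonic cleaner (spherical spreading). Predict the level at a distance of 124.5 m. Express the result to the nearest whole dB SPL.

51 dB SPL

Point-source attenuation: ΔL = 20·log₁₀(r₂/r₁) = 20·log₁₀(124.5/10.1) = 21.817 dB.
L₂ = 73 − 20·log₁₀(124.5/10.1) = 73 − 21.817 = 51.18 dB SPL.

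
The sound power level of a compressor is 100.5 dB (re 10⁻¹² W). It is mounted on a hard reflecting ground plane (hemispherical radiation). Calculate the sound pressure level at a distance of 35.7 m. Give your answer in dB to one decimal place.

61.5 dB

The power spreads over a hemisphere of area 2π·r², so L_p = L_w − 10·log₁₀(2π·r²).
2π·r² = 8008 m², 10·log₁₀ of that is 39.035 dB.
L_p = 100.5 − 39.035 = 61.46 dB.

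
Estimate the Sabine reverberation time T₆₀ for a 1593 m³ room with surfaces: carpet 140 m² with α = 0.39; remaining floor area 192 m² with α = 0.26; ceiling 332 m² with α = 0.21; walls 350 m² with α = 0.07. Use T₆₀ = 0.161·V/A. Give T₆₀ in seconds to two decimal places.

1.29 s

Summing Sᵢαᵢ: 140·0.39 + 192·0.26 + 332·0.21 + 350·0.07 = 198.74 m².
T₆₀ = 0.161·V/A = 0.161·1593/198.74 = 1.290 s.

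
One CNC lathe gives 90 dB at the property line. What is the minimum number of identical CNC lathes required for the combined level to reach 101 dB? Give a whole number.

N identical sources give L₁ + 10·log₁₀ N, so require 10·log₁₀ N ≥ 101 − 90 = 11.0 dB.
N ≥ 10^(11.0/10) = 12.589, so N = 13.

13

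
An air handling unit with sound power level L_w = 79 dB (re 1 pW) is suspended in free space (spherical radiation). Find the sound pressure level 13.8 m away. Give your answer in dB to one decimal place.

45.2 dB

Free-field spherical radiation: L_p = L_w − 10·log₁₀(4π·r²), r = 13.8 m.
4π·r² = 2393 m², 10·log₁₀ of that is 33.790 dB.
L_p = 79 − 33.790 = 45.21 dB.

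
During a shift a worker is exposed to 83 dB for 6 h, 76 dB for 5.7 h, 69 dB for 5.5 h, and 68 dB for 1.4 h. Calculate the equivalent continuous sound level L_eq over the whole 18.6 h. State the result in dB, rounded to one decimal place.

Weight each interval's intensity by its duration and average over T = 18.6 h:
Σ tᵢ·10^(Lᵢ/10) = 6·10^(83/10) + 5.7·10^(76/10) + 5.5·10^(69/10) + 1.4·10^(68/10) = 1.477e+09.
L_eq = 10·log₁₀(1.477e+09/18.6) = 79.00 dB.

79.0 dB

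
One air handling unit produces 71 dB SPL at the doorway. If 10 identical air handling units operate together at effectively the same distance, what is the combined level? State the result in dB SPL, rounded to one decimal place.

N identical incoherent sources raise the level by 10·log₁₀ N.
L_total = 71 + 10·log₁₀(10) = 71 + 10.000 = 81.00 dB SPL.

81.0 dB SPL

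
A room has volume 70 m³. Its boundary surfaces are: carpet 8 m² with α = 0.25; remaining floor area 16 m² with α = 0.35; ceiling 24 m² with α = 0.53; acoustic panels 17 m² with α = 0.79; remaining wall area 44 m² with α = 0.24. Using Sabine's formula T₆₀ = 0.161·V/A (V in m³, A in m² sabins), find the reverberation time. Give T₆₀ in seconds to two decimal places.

0.25 s

Total absorption A = 8·0.25 + 16·0.35 + 24·0.53 + 17·0.79 + 44·0.24 = 44.31 m² sabins.
T₆₀ = 0.161 × 70 / 44.31 = 0.254 s.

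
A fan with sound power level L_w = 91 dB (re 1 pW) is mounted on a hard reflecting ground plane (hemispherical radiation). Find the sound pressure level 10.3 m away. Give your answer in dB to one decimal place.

The power spreads over a hemisphere of area 2π·r², so L_p = L_w − 10·log₁₀(2π·r²).
2π·r² = 666.6 m², 10·log₁₀ of that is 28.239 dB.
L_p = 91 − 28.239 = 62.76 dB.

62.8 dB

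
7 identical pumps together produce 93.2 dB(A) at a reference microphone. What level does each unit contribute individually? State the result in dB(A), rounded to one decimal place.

84.7 dB(A)

7 equal contributions raise the level by 10·log₁₀ 7 = 8.451 dB, so each unit alone gives 93.2 − 8.451.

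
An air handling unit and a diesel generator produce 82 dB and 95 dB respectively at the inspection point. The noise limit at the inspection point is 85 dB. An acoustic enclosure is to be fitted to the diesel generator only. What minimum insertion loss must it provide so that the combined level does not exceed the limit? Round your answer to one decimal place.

Fixed contribution from the other source: Σ 10^(L/10) = 10^(82/10) = 1.585e+08 (82.00 dB).
The limit corresponds to 10^(85/10) = 3.162e+08; subtracting the fixed part leaves 1.577e+08 for the diesel generator, i.e. 81.98 dB.
So the diesel generator must be reduced from 95 to 81.98 dB: IL = 13.02 dB.

13.0 dB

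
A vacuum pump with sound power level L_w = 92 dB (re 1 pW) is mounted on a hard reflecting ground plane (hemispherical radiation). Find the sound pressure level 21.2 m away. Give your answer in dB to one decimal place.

57.5 dB

The power spreads over a hemisphere of area 2π·r², so L_p = L_w − 10·log₁₀(2π·r²).
2π·r² = 2824 m², 10·log₁₀ of that is 34.509 dB.
L_p = 92 − 34.509 = 57.49 dB.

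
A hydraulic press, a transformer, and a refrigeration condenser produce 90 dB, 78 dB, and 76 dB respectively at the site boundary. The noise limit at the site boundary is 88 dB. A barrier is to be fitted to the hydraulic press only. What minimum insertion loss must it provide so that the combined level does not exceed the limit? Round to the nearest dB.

3 dB

The untreated sources together contribute 10^(78/10) + 10^(76/10) = 1.029e+08, i.e. 80.12 dB.
To meet 88 dB overall, the treated hydraulic press may contribute at most 10^(88/10) − 1.029e+08 = 5.281e+08, i.e. 87.23 dB.
So the hydraulic press must be reduced from 90 to 87.23 dB: IL = 2.77 dB.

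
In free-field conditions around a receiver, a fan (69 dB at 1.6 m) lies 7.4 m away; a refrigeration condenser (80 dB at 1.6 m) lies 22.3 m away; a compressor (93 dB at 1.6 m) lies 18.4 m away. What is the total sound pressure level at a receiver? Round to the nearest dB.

Apply inverse-square spreading to bring every level to the receiver, then sum 10^(L/10).
fan: 69 − 20·log₁₀(7.4/1.6) = 69 − 13.30 = 55.70 dB.
refrigeration condenser: 80 − 20·log₁₀(22.3/1.6) = 80 − 22.88 = 57.12 dB.
compressor: 93 − 20·log₁₀(18.4/1.6) = 93 − 21.21 = 71.79 dB.
Σ 10^(L/10) = 1.597e+07 → L_total = 10·log₁₀(1.597e+07) = 72.03 dB.

72 dB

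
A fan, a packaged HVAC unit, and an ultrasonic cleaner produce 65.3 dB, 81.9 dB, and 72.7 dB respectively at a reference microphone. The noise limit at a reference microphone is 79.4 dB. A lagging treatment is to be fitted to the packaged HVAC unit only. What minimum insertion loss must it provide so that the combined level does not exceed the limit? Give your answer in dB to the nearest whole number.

4 dB

Fixed contribution from the other sources: Σ 10^(L/10) = 10^(65.3/10) + 10^(72.7/10) = 2.201e+07 (73.43 dB).
To meet 79.4 dB overall, the treated packaged HVAC unit may contribute at most 10^(79.4/10) − 2.201e+07 = 6.509e+07, i.e. 78.13 dB.
So the packaged HVAC unit must be reduced from 81.9 to 78.13 dB: IL = 3.77 dB.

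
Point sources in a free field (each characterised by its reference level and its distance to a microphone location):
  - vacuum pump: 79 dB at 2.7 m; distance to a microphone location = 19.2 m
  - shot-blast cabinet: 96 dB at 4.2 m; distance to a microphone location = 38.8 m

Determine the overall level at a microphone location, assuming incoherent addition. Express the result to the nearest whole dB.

First find each source's level at the receiver (point-source: −20·log₁₀(r/r_ref)), then combine on an intensity basis.
vacuum pump: 79 − 20·log₁₀(19.2/2.7) = 79 − 17.04 = 61.96 dB.
shot-blast cabinet: 96 − 20·log₁₀(38.8/4.2) = 96 − 19.31 = 76.69 dB.
Σ 10^(L/10) = 4.822e+07 → L_total = 10·log₁₀(4.822e+07) = 76.83 dB.

77 dB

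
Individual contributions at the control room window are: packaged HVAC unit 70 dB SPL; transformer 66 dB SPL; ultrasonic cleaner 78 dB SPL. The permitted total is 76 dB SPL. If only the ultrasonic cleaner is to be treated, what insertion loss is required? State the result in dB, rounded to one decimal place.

Everything except the ultrasonic cleaner sums to 10^(70/10) + 10^(66/10) = 1.398e+07 in linear terms, 71.46 dB SPL.
The limit corresponds to 10^(76/10) = 3.981e+07; subtracting the fixed part leaves 2.583e+07 for the ultrasonic cleaner, i.e. 74.12 dB SPL.
So the ultrasonic cleaner must be reduced from 78 to 74.12 dB SPL: IL = 3.88 dB.

3.9 dB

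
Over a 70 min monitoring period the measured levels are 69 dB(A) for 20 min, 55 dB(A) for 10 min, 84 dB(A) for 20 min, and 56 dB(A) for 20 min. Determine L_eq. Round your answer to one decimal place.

78.7 dB(A)

L_eq = 10·log₁₀[(1/T)·Σ tᵢ·10^(Lᵢ/10)] with T = 70 min.
Σ tᵢ·10^(Lᵢ/10) = 20·10^(69/10) + 10·10^(55/10) + 20·10^(84/10) + 20·10^(56/10) = 5.194e+09.
L_eq = 10·log₁₀(5.194e+09/70) = 78.70 dB(A).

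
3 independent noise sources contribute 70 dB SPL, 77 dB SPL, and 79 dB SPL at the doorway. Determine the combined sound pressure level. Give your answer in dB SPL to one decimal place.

81.4 dB SPL

For uncorrelated sources the intensities add, so convert each level to linear form, sum, and take 10·log₁₀ of the total.
Σ 10^(L/10) = 10^(70/10) + 10^(77/10) + 10^(79/10) = 1.396e+08.
L_total = 10·log₁₀(1.396e+08) = 81.45 dB SPL.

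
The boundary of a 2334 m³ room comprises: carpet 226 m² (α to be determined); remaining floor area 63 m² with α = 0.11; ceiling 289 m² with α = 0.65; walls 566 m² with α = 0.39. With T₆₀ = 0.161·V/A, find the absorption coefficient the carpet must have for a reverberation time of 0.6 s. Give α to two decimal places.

From T₆₀ = 0.161·V/A, the target T₆₀ = 0.6 s needs A = 0.161·2334/0.6 = 626.29 m².
Absorption from the other surfaces = 63·0.11 + 289·0.65 + 566·0.39 = 415.52 m², so the carpet must supply 210.77 m² over 226 m².
α = 210.77/226 = 0.933.

0.93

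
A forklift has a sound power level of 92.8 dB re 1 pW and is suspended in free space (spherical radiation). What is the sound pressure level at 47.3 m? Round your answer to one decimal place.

Free-field spherical radiation: L_p = L_w − 10·log₁₀(4π·r²), r = 47.3 m.
4π·r² = 2.811e+04 m², 10·log₁₀ of that is 44.489 dB.
L_p = 92.8 − 44.489 = 48.31 dB.

48.3 dB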